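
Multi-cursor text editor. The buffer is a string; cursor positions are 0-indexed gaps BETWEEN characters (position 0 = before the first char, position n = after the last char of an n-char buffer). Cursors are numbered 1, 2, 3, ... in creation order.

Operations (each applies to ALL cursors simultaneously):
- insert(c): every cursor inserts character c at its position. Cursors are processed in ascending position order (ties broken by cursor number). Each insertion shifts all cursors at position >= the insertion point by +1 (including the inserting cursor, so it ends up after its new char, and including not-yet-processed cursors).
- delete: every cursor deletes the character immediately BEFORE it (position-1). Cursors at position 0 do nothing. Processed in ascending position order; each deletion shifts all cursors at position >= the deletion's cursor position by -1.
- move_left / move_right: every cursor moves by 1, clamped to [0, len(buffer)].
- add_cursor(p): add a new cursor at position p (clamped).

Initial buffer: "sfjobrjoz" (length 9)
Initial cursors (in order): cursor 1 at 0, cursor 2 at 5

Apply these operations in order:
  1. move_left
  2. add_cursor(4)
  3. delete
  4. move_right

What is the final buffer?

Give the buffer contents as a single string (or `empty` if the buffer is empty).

After op 1 (move_left): buffer="sfjobrjoz" (len 9), cursors c1@0 c2@4, authorship .........
After op 2 (add_cursor(4)): buffer="sfjobrjoz" (len 9), cursors c1@0 c2@4 c3@4, authorship .........
After op 3 (delete): buffer="sfbrjoz" (len 7), cursors c1@0 c2@2 c3@2, authorship .......
After op 4 (move_right): buffer="sfbrjoz" (len 7), cursors c1@1 c2@3 c3@3, authorship .......

Answer: sfbrjoz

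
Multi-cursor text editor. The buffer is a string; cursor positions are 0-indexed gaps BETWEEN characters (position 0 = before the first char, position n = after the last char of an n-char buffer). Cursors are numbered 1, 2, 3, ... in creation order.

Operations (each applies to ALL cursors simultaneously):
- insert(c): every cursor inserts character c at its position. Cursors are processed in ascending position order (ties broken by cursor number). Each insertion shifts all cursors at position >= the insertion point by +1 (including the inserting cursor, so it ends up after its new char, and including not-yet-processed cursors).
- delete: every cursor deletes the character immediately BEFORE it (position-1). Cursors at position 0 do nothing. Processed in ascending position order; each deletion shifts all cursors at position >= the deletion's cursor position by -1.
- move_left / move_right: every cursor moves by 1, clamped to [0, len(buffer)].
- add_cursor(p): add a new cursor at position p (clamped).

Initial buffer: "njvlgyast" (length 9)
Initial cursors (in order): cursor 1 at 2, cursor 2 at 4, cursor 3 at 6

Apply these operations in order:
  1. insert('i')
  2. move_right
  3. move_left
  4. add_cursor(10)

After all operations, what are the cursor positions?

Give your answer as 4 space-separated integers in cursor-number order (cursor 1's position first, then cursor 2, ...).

After op 1 (insert('i')): buffer="njivligyiast" (len 12), cursors c1@3 c2@6 c3@9, authorship ..1..2..3...
After op 2 (move_right): buffer="njivligyiast" (len 12), cursors c1@4 c2@7 c3@10, authorship ..1..2..3...
After op 3 (move_left): buffer="njivligyiast" (len 12), cursors c1@3 c2@6 c3@9, authorship ..1..2..3...
After op 4 (add_cursor(10)): buffer="njivligyiast" (len 12), cursors c1@3 c2@6 c3@9 c4@10, authorship ..1..2..3...

Answer: 3 6 9 10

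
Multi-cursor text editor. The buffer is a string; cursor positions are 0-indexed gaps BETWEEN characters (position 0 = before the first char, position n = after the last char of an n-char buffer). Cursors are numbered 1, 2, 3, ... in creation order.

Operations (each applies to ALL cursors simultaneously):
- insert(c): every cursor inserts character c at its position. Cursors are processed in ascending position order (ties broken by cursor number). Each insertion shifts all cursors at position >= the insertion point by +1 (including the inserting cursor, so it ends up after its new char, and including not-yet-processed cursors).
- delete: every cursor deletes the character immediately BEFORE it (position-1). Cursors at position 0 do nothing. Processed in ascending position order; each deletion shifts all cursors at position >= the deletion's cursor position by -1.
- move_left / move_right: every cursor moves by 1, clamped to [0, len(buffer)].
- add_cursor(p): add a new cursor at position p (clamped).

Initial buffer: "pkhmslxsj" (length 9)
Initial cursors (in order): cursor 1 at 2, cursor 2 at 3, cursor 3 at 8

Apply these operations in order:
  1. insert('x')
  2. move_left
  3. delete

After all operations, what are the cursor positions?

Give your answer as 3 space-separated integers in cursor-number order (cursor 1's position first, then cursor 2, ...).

Answer: 1 2 7

Derivation:
After op 1 (insert('x')): buffer="pkxhxmslxsxj" (len 12), cursors c1@3 c2@5 c3@11, authorship ..1.2.....3.
After op 2 (move_left): buffer="pkxhxmslxsxj" (len 12), cursors c1@2 c2@4 c3@10, authorship ..1.2.....3.
After op 3 (delete): buffer="pxxmslxxj" (len 9), cursors c1@1 c2@2 c3@7, authorship .12....3.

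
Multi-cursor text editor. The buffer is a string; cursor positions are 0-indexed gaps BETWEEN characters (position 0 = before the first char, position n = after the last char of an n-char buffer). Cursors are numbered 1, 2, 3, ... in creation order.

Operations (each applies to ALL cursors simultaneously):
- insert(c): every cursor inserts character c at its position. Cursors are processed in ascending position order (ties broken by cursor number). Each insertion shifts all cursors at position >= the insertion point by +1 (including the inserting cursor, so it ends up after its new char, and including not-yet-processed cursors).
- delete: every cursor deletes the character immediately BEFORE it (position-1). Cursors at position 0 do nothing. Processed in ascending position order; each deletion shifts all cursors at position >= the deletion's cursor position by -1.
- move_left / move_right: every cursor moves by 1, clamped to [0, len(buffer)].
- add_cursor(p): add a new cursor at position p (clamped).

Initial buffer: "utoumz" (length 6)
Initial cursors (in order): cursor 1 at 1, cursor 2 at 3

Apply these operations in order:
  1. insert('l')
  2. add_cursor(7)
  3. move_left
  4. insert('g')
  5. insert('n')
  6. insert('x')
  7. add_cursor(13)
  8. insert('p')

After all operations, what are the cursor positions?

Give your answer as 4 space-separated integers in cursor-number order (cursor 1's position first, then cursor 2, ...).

After op 1 (insert('l')): buffer="ultolumz" (len 8), cursors c1@2 c2@5, authorship .1..2...
After op 2 (add_cursor(7)): buffer="ultolumz" (len 8), cursors c1@2 c2@5 c3@7, authorship .1..2...
After op 3 (move_left): buffer="ultolumz" (len 8), cursors c1@1 c2@4 c3@6, authorship .1..2...
After op 4 (insert('g')): buffer="ugltoglugmz" (len 11), cursors c1@2 c2@6 c3@9, authorship .11..22.3..
After op 5 (insert('n')): buffer="ugnltognlugnmz" (len 14), cursors c1@3 c2@8 c3@12, authorship .111..222.33..
After op 6 (insert('x')): buffer="ugnxltognxlugnxmz" (len 17), cursors c1@4 c2@10 c3@15, authorship .1111..2222.333..
After op 7 (add_cursor(13)): buffer="ugnxltognxlugnxmz" (len 17), cursors c1@4 c2@10 c4@13 c3@15, authorship .1111..2222.333..
After op 8 (insert('p')): buffer="ugnxpltognxplugpnxpmz" (len 21), cursors c1@5 c2@12 c4@16 c3@19, authorship .11111..22222.34333..

Answer: 5 12 19 16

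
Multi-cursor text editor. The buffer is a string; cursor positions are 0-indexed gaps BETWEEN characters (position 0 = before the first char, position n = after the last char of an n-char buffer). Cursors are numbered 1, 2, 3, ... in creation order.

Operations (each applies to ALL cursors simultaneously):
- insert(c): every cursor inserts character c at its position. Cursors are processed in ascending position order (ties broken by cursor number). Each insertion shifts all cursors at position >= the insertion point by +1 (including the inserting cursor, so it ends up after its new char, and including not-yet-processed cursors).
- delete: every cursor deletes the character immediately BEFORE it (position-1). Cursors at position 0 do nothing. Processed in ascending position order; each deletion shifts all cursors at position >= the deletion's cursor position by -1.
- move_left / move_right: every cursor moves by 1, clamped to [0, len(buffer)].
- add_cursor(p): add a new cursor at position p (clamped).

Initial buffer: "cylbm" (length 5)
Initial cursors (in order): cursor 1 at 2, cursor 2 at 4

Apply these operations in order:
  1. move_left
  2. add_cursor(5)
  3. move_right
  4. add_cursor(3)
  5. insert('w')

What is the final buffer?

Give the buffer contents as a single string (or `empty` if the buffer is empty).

Answer: cywlwbwmw

Derivation:
After op 1 (move_left): buffer="cylbm" (len 5), cursors c1@1 c2@3, authorship .....
After op 2 (add_cursor(5)): buffer="cylbm" (len 5), cursors c1@1 c2@3 c3@5, authorship .....
After op 3 (move_right): buffer="cylbm" (len 5), cursors c1@2 c2@4 c3@5, authorship .....
After op 4 (add_cursor(3)): buffer="cylbm" (len 5), cursors c1@2 c4@3 c2@4 c3@5, authorship .....
After op 5 (insert('w')): buffer="cywlwbwmw" (len 9), cursors c1@3 c4@5 c2@7 c3@9, authorship ..1.4.2.3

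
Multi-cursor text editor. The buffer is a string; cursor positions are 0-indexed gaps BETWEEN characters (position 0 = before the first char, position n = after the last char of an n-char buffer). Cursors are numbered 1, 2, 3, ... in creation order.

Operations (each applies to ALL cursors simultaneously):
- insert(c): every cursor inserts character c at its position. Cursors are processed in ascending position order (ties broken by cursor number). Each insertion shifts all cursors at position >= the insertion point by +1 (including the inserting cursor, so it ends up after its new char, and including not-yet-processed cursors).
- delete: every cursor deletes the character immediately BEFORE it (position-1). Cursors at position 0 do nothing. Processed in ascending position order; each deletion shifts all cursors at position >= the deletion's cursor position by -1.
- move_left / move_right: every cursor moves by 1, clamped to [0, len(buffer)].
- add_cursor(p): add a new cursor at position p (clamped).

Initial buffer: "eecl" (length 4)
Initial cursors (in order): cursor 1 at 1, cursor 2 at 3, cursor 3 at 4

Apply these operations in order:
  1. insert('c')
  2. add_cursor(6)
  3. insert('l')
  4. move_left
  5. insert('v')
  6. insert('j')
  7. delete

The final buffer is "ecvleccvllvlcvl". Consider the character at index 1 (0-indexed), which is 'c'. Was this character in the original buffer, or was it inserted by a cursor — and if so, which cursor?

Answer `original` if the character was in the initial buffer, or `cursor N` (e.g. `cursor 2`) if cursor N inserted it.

After op 1 (insert('c')): buffer="ececclc" (len 7), cursors c1@2 c2@5 c3@7, authorship .1..2.3
After op 2 (add_cursor(6)): buffer="ececclc" (len 7), cursors c1@2 c2@5 c4@6 c3@7, authorship .1..2.3
After op 3 (insert('l')): buffer="eclecclllcl" (len 11), cursors c1@3 c2@7 c4@9 c3@11, authorship .11..22.433
After op 4 (move_left): buffer="eclecclllcl" (len 11), cursors c1@2 c2@6 c4@8 c3@10, authorship .11..22.433
After op 5 (insert('v')): buffer="ecvleccvllvlcvl" (len 15), cursors c1@3 c2@8 c4@11 c3@14, authorship .111..222.44333
After op 6 (insert('j')): buffer="ecvjleccvjllvjlcvjl" (len 19), cursors c1@4 c2@10 c4@14 c3@18, authorship .1111..2222.4443333
After op 7 (delete): buffer="ecvleccvllvlcvl" (len 15), cursors c1@3 c2@8 c4@11 c3@14, authorship .111..222.44333
Authorship (.=original, N=cursor N): . 1 1 1 . . 2 2 2 . 4 4 3 3 3
Index 1: author = 1

Answer: cursor 1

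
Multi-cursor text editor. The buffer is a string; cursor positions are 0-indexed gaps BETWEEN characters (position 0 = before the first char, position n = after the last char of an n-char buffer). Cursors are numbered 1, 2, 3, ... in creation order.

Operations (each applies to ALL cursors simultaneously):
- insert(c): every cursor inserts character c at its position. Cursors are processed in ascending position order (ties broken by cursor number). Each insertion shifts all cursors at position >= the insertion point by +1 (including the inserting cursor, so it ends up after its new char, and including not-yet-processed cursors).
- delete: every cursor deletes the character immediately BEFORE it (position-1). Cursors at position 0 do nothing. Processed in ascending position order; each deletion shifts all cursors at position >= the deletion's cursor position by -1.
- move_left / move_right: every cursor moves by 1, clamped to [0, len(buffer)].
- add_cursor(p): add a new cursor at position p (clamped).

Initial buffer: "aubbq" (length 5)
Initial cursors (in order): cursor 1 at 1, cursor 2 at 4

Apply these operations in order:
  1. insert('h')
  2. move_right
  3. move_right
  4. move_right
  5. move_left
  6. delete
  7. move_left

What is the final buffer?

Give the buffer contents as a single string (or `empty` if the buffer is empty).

Answer: ahubq

Derivation:
After op 1 (insert('h')): buffer="ahubbhq" (len 7), cursors c1@2 c2@6, authorship .1...2.
After op 2 (move_right): buffer="ahubbhq" (len 7), cursors c1@3 c2@7, authorship .1...2.
After op 3 (move_right): buffer="ahubbhq" (len 7), cursors c1@4 c2@7, authorship .1...2.
After op 4 (move_right): buffer="ahubbhq" (len 7), cursors c1@5 c2@7, authorship .1...2.
After op 5 (move_left): buffer="ahubbhq" (len 7), cursors c1@4 c2@6, authorship .1...2.
After op 6 (delete): buffer="ahubq" (len 5), cursors c1@3 c2@4, authorship .1...
After op 7 (move_left): buffer="ahubq" (len 5), cursors c1@2 c2@3, authorship .1...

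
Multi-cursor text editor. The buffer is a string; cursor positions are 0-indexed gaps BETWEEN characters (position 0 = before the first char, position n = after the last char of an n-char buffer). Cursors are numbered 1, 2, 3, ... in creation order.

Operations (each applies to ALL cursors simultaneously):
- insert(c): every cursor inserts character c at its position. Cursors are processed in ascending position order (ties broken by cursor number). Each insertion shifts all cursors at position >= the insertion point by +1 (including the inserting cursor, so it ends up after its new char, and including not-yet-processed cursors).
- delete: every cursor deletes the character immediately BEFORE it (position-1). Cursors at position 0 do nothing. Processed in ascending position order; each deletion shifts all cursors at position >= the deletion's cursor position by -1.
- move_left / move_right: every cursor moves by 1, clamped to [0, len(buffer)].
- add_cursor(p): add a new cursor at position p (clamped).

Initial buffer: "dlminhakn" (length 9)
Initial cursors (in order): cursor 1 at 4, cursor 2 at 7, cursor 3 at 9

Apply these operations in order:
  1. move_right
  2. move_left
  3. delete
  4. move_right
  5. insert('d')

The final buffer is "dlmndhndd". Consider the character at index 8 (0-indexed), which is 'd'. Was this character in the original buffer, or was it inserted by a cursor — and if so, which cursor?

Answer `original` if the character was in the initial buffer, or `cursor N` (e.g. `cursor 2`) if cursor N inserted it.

Answer: cursor 3

Derivation:
After op 1 (move_right): buffer="dlminhakn" (len 9), cursors c1@5 c2@8 c3@9, authorship .........
After op 2 (move_left): buffer="dlminhakn" (len 9), cursors c1@4 c2@7 c3@8, authorship .........
After op 3 (delete): buffer="dlmnhn" (len 6), cursors c1@3 c2@5 c3@5, authorship ......
After op 4 (move_right): buffer="dlmnhn" (len 6), cursors c1@4 c2@6 c3@6, authorship ......
After op 5 (insert('d')): buffer="dlmndhndd" (len 9), cursors c1@5 c2@9 c3@9, authorship ....1..23
Authorship (.=original, N=cursor N): . . . . 1 . . 2 3
Index 8: author = 3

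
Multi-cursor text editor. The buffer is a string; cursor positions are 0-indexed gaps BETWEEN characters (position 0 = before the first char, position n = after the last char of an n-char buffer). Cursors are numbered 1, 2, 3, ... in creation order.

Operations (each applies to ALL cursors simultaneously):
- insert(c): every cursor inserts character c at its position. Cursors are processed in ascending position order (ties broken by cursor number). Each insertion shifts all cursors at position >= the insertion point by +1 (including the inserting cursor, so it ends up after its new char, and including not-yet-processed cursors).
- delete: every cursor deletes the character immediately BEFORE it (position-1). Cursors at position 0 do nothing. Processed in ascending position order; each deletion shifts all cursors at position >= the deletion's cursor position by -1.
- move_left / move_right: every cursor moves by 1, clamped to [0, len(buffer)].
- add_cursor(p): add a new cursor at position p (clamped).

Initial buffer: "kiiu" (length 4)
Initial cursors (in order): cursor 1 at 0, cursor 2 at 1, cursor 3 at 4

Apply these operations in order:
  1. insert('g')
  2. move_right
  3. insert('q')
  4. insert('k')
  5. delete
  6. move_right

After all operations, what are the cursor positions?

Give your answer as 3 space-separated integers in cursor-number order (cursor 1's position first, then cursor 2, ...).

After op 1 (insert('g')): buffer="gkgiiug" (len 7), cursors c1@1 c2@3 c3@7, authorship 1.2...3
After op 2 (move_right): buffer="gkgiiug" (len 7), cursors c1@2 c2@4 c3@7, authorship 1.2...3
After op 3 (insert('q')): buffer="gkqgiqiugq" (len 10), cursors c1@3 c2@6 c3@10, authorship 1.12.2..33
After op 4 (insert('k')): buffer="gkqkgiqkiugqk" (len 13), cursors c1@4 c2@8 c3@13, authorship 1.112.22..333
After op 5 (delete): buffer="gkqgiqiugq" (len 10), cursors c1@3 c2@6 c3@10, authorship 1.12.2..33
After op 6 (move_right): buffer="gkqgiqiugq" (len 10), cursors c1@4 c2@7 c3@10, authorship 1.12.2..33

Answer: 4 7 10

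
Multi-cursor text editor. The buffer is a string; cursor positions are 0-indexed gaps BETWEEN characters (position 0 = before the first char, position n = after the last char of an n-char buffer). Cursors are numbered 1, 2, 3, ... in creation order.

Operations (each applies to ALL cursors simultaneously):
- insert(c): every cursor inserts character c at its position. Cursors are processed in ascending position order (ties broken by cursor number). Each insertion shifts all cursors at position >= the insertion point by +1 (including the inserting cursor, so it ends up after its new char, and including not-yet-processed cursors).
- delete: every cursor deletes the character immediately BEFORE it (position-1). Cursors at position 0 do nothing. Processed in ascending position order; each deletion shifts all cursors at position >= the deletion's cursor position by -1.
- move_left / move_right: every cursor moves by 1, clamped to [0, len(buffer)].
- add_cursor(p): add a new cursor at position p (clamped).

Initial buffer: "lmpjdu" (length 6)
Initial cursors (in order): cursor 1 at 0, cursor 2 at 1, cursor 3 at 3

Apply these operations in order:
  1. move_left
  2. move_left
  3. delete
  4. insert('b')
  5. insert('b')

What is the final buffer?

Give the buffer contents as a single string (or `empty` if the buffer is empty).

After op 1 (move_left): buffer="lmpjdu" (len 6), cursors c1@0 c2@0 c3@2, authorship ......
After op 2 (move_left): buffer="lmpjdu" (len 6), cursors c1@0 c2@0 c3@1, authorship ......
After op 3 (delete): buffer="mpjdu" (len 5), cursors c1@0 c2@0 c3@0, authorship .....
After op 4 (insert('b')): buffer="bbbmpjdu" (len 8), cursors c1@3 c2@3 c3@3, authorship 123.....
After op 5 (insert('b')): buffer="bbbbbbmpjdu" (len 11), cursors c1@6 c2@6 c3@6, authorship 123123.....

Answer: bbbbbbmpjdu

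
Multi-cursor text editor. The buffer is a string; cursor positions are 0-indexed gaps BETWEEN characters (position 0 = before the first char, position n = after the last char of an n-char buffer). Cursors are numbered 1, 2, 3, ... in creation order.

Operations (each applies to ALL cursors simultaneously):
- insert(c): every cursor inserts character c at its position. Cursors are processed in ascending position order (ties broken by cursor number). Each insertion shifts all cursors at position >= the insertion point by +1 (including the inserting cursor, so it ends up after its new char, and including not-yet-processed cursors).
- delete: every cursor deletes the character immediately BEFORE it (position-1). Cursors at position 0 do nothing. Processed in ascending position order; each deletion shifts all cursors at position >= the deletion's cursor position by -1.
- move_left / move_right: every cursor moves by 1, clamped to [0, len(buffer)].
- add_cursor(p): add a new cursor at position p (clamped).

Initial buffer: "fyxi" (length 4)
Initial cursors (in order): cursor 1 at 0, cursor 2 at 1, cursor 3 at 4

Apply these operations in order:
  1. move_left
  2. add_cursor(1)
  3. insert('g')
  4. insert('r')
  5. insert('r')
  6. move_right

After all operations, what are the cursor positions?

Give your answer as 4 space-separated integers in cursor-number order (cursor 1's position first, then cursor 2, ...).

Answer: 7 7 16 11

Derivation:
After op 1 (move_left): buffer="fyxi" (len 4), cursors c1@0 c2@0 c3@3, authorship ....
After op 2 (add_cursor(1)): buffer="fyxi" (len 4), cursors c1@0 c2@0 c4@1 c3@3, authorship ....
After op 3 (insert('g')): buffer="ggfgyxgi" (len 8), cursors c1@2 c2@2 c4@4 c3@7, authorship 12.4..3.
After op 4 (insert('r')): buffer="ggrrfgryxgri" (len 12), cursors c1@4 c2@4 c4@7 c3@11, authorship 1212.44..33.
After op 5 (insert('r')): buffer="ggrrrrfgrryxgrri" (len 16), cursors c1@6 c2@6 c4@10 c3@15, authorship 121212.444..333.
After op 6 (move_right): buffer="ggrrrrfgrryxgrri" (len 16), cursors c1@7 c2@7 c4@11 c3@16, authorship 121212.444..333.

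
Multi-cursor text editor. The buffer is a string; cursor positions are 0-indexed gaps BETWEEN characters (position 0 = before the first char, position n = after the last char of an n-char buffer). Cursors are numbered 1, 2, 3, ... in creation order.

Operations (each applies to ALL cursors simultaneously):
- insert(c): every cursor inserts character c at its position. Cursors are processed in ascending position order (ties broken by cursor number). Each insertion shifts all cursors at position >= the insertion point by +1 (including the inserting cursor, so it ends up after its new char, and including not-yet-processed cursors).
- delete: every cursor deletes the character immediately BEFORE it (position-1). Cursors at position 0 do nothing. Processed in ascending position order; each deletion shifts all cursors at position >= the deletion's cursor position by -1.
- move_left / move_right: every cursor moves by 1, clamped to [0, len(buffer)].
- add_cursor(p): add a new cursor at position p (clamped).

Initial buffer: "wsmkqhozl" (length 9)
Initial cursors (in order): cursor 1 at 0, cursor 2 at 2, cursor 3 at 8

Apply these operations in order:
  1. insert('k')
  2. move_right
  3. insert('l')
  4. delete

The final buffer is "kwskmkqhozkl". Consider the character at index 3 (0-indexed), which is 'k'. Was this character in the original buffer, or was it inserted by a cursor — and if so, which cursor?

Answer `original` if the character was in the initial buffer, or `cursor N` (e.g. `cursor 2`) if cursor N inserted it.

Answer: cursor 2

Derivation:
After op 1 (insert('k')): buffer="kwskmkqhozkl" (len 12), cursors c1@1 c2@4 c3@11, authorship 1..2......3.
After op 2 (move_right): buffer="kwskmkqhozkl" (len 12), cursors c1@2 c2@5 c3@12, authorship 1..2......3.
After op 3 (insert('l')): buffer="kwlskmlkqhozkll" (len 15), cursors c1@3 c2@7 c3@15, authorship 1.1.2.2.....3.3
After op 4 (delete): buffer="kwskmkqhozkl" (len 12), cursors c1@2 c2@5 c3@12, authorship 1..2......3.
Authorship (.=original, N=cursor N): 1 . . 2 . . . . . . 3 .
Index 3: author = 2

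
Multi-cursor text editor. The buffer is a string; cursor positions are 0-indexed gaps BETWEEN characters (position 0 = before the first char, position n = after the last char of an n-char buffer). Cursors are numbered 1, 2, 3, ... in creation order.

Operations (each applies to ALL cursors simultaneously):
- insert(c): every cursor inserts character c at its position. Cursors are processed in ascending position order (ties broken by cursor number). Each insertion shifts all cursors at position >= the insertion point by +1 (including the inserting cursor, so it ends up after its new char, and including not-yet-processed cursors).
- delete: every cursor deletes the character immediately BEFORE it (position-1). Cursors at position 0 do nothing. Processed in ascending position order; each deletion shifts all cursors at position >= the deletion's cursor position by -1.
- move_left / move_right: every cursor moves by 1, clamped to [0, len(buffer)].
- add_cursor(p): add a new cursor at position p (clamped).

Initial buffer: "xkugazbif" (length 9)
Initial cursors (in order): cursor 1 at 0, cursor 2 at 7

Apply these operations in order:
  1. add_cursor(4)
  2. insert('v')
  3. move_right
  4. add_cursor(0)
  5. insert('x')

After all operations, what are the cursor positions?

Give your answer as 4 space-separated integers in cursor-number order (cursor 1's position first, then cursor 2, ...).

Answer: 4 15 10 1

Derivation:
After op 1 (add_cursor(4)): buffer="xkugazbif" (len 9), cursors c1@0 c3@4 c2@7, authorship .........
After op 2 (insert('v')): buffer="vxkugvazbvif" (len 12), cursors c1@1 c3@6 c2@10, authorship 1....3...2..
After op 3 (move_right): buffer="vxkugvazbvif" (len 12), cursors c1@2 c3@7 c2@11, authorship 1....3...2..
After op 4 (add_cursor(0)): buffer="vxkugvazbvif" (len 12), cursors c4@0 c1@2 c3@7 c2@11, authorship 1....3...2..
After op 5 (insert('x')): buffer="xvxxkugvaxzbvixf" (len 16), cursors c4@1 c1@4 c3@10 c2@15, authorship 41.1...3.3..2.2.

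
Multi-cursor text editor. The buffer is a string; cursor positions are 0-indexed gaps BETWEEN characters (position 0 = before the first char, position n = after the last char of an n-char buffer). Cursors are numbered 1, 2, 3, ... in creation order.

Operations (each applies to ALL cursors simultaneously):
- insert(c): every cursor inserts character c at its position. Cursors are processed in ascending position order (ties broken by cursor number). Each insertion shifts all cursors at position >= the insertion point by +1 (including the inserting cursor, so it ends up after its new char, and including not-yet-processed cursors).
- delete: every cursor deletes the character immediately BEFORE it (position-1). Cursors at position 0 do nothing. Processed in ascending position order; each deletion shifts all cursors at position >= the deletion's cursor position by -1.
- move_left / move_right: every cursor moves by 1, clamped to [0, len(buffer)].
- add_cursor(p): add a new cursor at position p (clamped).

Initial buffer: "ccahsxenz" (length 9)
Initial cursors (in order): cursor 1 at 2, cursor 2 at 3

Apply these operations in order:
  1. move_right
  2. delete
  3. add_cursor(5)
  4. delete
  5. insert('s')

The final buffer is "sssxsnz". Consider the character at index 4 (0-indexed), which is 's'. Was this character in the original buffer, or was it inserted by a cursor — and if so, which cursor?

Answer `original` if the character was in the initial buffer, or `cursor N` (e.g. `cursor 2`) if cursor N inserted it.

Answer: cursor 3

Derivation:
After op 1 (move_right): buffer="ccahsxenz" (len 9), cursors c1@3 c2@4, authorship .........
After op 2 (delete): buffer="ccsxenz" (len 7), cursors c1@2 c2@2, authorship .......
After op 3 (add_cursor(5)): buffer="ccsxenz" (len 7), cursors c1@2 c2@2 c3@5, authorship .......
After op 4 (delete): buffer="sxnz" (len 4), cursors c1@0 c2@0 c3@2, authorship ....
After op 5 (insert('s')): buffer="sssxsnz" (len 7), cursors c1@2 c2@2 c3@5, authorship 12..3..
Authorship (.=original, N=cursor N): 1 2 . . 3 . .
Index 4: author = 3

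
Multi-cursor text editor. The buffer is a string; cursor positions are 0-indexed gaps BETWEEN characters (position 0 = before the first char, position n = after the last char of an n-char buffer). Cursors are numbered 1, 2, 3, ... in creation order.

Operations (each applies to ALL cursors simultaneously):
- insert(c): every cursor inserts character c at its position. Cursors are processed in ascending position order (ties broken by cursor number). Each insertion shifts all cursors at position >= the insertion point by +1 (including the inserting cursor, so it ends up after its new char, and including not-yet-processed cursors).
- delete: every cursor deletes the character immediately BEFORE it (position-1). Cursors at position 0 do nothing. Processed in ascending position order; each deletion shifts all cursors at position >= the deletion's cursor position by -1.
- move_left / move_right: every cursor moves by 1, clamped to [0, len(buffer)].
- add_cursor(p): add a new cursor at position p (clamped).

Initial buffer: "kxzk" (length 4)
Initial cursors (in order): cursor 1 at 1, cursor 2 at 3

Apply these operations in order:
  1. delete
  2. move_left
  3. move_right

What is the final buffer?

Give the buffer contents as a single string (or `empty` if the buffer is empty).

After op 1 (delete): buffer="xk" (len 2), cursors c1@0 c2@1, authorship ..
After op 2 (move_left): buffer="xk" (len 2), cursors c1@0 c2@0, authorship ..
After op 3 (move_right): buffer="xk" (len 2), cursors c1@1 c2@1, authorship ..

Answer: xk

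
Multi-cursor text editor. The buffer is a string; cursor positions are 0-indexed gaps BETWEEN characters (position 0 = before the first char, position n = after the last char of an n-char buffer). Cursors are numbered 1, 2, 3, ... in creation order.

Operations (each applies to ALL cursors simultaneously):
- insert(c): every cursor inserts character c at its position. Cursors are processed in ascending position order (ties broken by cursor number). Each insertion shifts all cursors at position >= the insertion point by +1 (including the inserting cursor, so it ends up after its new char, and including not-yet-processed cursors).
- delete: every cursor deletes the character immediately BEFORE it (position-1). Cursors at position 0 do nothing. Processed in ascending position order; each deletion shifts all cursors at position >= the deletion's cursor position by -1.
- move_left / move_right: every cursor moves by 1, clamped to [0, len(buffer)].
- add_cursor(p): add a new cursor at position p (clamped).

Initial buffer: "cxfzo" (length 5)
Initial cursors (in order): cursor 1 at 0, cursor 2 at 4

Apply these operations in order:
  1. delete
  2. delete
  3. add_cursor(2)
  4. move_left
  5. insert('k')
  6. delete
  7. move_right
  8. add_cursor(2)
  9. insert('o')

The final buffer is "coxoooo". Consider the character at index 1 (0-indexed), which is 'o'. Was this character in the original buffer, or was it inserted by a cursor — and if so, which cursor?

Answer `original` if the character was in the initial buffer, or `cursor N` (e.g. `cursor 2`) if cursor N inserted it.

After op 1 (delete): buffer="cxfo" (len 4), cursors c1@0 c2@3, authorship ....
After op 2 (delete): buffer="cxo" (len 3), cursors c1@0 c2@2, authorship ...
After op 3 (add_cursor(2)): buffer="cxo" (len 3), cursors c1@0 c2@2 c3@2, authorship ...
After op 4 (move_left): buffer="cxo" (len 3), cursors c1@0 c2@1 c3@1, authorship ...
After op 5 (insert('k')): buffer="kckkxo" (len 6), cursors c1@1 c2@4 c3@4, authorship 1.23..
After op 6 (delete): buffer="cxo" (len 3), cursors c1@0 c2@1 c3@1, authorship ...
After op 7 (move_right): buffer="cxo" (len 3), cursors c1@1 c2@2 c3@2, authorship ...
After op 8 (add_cursor(2)): buffer="cxo" (len 3), cursors c1@1 c2@2 c3@2 c4@2, authorship ...
After op 9 (insert('o')): buffer="coxoooo" (len 7), cursors c1@2 c2@6 c3@6 c4@6, authorship .1.234.
Authorship (.=original, N=cursor N): . 1 . 2 3 4 .
Index 1: author = 1

Answer: cursor 1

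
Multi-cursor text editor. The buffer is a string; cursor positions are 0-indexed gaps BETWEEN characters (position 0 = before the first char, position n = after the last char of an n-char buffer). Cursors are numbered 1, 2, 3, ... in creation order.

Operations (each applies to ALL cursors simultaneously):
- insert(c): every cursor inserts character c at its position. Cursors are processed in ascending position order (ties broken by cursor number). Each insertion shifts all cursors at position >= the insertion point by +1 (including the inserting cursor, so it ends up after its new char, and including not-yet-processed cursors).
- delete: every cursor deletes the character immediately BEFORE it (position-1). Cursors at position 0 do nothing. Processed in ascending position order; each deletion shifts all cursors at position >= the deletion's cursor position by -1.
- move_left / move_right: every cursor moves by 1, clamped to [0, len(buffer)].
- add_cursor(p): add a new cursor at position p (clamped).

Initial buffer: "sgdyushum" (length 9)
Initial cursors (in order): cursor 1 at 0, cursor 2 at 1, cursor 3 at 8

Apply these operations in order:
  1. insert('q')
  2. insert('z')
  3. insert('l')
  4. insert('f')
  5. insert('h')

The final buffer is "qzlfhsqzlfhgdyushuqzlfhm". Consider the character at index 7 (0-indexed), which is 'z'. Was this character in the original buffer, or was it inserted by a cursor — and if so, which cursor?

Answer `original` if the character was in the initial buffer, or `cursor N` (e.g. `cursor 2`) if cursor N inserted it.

Answer: cursor 2

Derivation:
After op 1 (insert('q')): buffer="qsqgdyushuqm" (len 12), cursors c1@1 c2@3 c3@11, authorship 1.2.......3.
After op 2 (insert('z')): buffer="qzsqzgdyushuqzm" (len 15), cursors c1@2 c2@5 c3@14, authorship 11.22.......33.
After op 3 (insert('l')): buffer="qzlsqzlgdyushuqzlm" (len 18), cursors c1@3 c2@7 c3@17, authorship 111.222.......333.
After op 4 (insert('f')): buffer="qzlfsqzlfgdyushuqzlfm" (len 21), cursors c1@4 c2@9 c3@20, authorship 1111.2222.......3333.
After op 5 (insert('h')): buffer="qzlfhsqzlfhgdyushuqzlfhm" (len 24), cursors c1@5 c2@11 c3@23, authorship 11111.22222.......33333.
Authorship (.=original, N=cursor N): 1 1 1 1 1 . 2 2 2 2 2 . . . . . . . 3 3 3 3 3 .
Index 7: author = 2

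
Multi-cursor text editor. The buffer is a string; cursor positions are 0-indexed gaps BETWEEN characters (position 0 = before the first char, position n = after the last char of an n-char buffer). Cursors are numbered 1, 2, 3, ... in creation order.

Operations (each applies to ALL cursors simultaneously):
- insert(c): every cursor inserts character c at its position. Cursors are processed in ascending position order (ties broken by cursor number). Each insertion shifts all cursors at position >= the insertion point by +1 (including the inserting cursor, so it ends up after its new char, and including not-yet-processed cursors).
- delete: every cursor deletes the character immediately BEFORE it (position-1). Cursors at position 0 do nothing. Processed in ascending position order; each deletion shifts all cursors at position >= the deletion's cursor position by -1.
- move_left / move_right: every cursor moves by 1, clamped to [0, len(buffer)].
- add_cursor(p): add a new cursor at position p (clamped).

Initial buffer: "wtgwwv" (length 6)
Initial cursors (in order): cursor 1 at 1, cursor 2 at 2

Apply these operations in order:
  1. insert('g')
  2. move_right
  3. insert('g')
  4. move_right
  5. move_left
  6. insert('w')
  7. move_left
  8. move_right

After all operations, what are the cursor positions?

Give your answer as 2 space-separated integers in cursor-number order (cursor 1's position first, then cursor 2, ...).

Answer: 5 9

Derivation:
After op 1 (insert('g')): buffer="wgtggwwv" (len 8), cursors c1@2 c2@4, authorship .1.2....
After op 2 (move_right): buffer="wgtggwwv" (len 8), cursors c1@3 c2@5, authorship .1.2....
After op 3 (insert('g')): buffer="wgtggggwwv" (len 10), cursors c1@4 c2@7, authorship .1.12.2...
After op 4 (move_right): buffer="wgtggggwwv" (len 10), cursors c1@5 c2@8, authorship .1.12.2...
After op 5 (move_left): buffer="wgtggggwwv" (len 10), cursors c1@4 c2@7, authorship .1.12.2...
After op 6 (insert('w')): buffer="wgtgwgggwwwv" (len 12), cursors c1@5 c2@9, authorship .1.112.22...
After op 7 (move_left): buffer="wgtgwgggwwwv" (len 12), cursors c1@4 c2@8, authorship .1.112.22...
After op 8 (move_right): buffer="wgtgwgggwwwv" (len 12), cursors c1@5 c2@9, authorship .1.112.22...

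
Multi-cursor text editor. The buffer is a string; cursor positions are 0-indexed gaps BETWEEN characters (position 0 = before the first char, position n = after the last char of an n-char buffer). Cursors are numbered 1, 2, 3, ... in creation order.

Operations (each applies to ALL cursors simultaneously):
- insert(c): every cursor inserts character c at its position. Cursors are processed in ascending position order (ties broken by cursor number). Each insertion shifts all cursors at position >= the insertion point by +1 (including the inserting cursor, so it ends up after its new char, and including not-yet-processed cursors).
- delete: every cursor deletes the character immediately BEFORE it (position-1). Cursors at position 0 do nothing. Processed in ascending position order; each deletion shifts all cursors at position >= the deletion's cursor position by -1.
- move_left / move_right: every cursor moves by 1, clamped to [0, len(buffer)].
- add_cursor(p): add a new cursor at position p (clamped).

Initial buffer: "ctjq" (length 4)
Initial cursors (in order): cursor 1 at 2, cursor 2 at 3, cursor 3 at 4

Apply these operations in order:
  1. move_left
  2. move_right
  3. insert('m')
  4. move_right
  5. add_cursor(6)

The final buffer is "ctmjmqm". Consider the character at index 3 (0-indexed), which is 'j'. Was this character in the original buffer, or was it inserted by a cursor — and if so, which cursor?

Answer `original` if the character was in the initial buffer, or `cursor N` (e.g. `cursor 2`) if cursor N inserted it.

After op 1 (move_left): buffer="ctjq" (len 4), cursors c1@1 c2@2 c3@3, authorship ....
After op 2 (move_right): buffer="ctjq" (len 4), cursors c1@2 c2@3 c3@4, authorship ....
After op 3 (insert('m')): buffer="ctmjmqm" (len 7), cursors c1@3 c2@5 c3@7, authorship ..1.2.3
After op 4 (move_right): buffer="ctmjmqm" (len 7), cursors c1@4 c2@6 c3@7, authorship ..1.2.3
After op 5 (add_cursor(6)): buffer="ctmjmqm" (len 7), cursors c1@4 c2@6 c4@6 c3@7, authorship ..1.2.3
Authorship (.=original, N=cursor N): . . 1 . 2 . 3
Index 3: author = original

Answer: original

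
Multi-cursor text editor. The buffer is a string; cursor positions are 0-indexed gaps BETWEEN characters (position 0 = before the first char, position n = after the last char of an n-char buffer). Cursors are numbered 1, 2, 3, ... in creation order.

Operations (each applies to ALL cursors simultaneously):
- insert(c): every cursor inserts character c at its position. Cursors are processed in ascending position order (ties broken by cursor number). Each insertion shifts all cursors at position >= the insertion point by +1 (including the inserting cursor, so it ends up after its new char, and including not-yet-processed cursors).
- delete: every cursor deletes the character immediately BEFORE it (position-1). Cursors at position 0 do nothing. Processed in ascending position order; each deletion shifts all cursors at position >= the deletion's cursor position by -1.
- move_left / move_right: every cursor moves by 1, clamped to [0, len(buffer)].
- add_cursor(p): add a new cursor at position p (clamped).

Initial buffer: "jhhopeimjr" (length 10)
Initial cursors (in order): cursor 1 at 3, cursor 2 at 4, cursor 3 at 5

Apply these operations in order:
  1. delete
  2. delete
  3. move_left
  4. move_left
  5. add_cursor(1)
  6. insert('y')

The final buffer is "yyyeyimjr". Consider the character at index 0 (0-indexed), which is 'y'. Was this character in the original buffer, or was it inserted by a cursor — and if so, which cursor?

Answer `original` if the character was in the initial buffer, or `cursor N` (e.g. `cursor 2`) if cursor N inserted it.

Answer: cursor 1

Derivation:
After op 1 (delete): buffer="jheimjr" (len 7), cursors c1@2 c2@2 c3@2, authorship .......
After op 2 (delete): buffer="eimjr" (len 5), cursors c1@0 c2@0 c3@0, authorship .....
After op 3 (move_left): buffer="eimjr" (len 5), cursors c1@0 c2@0 c3@0, authorship .....
After op 4 (move_left): buffer="eimjr" (len 5), cursors c1@0 c2@0 c3@0, authorship .....
After op 5 (add_cursor(1)): buffer="eimjr" (len 5), cursors c1@0 c2@0 c3@0 c4@1, authorship .....
After op 6 (insert('y')): buffer="yyyeyimjr" (len 9), cursors c1@3 c2@3 c3@3 c4@5, authorship 123.4....
Authorship (.=original, N=cursor N): 1 2 3 . 4 . . . .
Index 0: author = 1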